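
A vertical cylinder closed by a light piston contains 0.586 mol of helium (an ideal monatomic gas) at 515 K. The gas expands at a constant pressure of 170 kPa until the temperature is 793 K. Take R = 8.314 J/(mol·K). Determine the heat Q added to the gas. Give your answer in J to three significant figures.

Isobaric: W = nRΔT = (0.586)(8.314)(278) = 1354 J.
ΔU = nCᵥΔT with Cᵥ = 3R/2: ΔU = (0.586)(12.47)(278) = 2032 J.
Q = ΔU + W = 2032 + 1354 = 3386 J.

Q ≈ 3390 J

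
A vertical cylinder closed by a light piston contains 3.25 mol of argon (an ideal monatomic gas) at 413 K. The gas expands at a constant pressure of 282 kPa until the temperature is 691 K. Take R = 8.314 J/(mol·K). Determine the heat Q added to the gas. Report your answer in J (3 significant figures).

Isobaric: W = nRΔT = (3.25)(8.314)(278) = 7512 J.
ΔU = nCᵥΔT with Cᵥ = 3R/2: ΔU = (3.25)(12.47)(278) = 11268 J.
Q = ΔU + W = 11268 + 7512 = 18779 J.

Q ≈ 18800 J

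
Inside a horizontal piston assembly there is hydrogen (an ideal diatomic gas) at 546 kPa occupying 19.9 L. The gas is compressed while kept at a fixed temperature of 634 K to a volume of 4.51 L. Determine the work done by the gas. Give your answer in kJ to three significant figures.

W ≈ -16.1 kJ

Isothermal: W = nRT ln(V₂/V₁) = P₁V₁ ln(V₂/V₁).
P₁V₁ = (546 kPa)(19.9 L) = 10865 J.
W = 10865 × ln(4.51/19.9) = 10865 × -1.484
W_by_gas = -16129 J.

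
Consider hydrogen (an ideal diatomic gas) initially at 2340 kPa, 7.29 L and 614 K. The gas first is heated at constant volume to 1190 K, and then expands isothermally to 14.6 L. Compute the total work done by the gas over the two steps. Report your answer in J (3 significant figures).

W_total ≈ 23000 J

Step 1 (isochoric): W = 0 (constant volume).
After step 1: P = 4535 kPa (V unchanged).
Step 2 (isothermal): W = P₁V₁ ln(V₂/V₁) = (33061) ln(14.6/7.29) = 22962 J.
W_total = 0 + 22962 = 22962 J.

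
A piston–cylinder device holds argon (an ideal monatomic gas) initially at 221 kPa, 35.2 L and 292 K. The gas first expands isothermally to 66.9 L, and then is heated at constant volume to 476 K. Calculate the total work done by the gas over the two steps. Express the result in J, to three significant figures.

W_total ≈ 5000 J

Step 1 (isothermal): W = P₁V₁ ln(V₂/V₁) = (7779) ln(66.9/35.2) = 4995 J.
Step 2 (isochoric): W = 0 (constant volume).
W_total = 4995 + 0 = 4995 J.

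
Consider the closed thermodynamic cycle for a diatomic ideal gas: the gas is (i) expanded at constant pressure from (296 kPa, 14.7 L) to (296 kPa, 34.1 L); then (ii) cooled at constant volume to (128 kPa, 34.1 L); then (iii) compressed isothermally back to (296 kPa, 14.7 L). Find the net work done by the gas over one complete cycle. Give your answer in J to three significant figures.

Leg (i): W = PΔV = (296)(34.1 − 14.7) = 5742 J.
Leg (ii): W = 0.
Leg (iii): W = PᵢVᵢ ln(V_f/Vᵢ) = (4365) ln(14.7/34.1) = -3673 J.
W_net = 5742 − 3673 = 2070 J.

W_net ≈ 2070 J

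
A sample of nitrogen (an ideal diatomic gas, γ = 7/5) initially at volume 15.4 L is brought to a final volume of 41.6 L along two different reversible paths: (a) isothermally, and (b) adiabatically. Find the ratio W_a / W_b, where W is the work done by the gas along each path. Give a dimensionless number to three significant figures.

Path (a) isothermal: W = P₁V₁ ln(V₂/V₁) → W_a/(P₁V₁) = 0.9937.
Path (b) adiabatic: W = P₁V₁(1 − (V₁/V₂)^(γ−1))/(γ−1) → W_b/(P₁V₁) = 0.82.
W_a / W_b = 0.9937 / 0.82 = 1.212.

W_a / W_b ≈ 1.21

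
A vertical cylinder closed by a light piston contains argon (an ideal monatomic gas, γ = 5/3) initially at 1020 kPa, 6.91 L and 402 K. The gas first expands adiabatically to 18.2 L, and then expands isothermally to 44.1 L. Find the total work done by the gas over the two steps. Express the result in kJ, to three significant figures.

Step 1 (adiabatic): W = (P₁V₁ − P₂V₂)/(γ−1) = (7048 − 3696)/0.667 = 5029 J.
After step 1: P = 203.1 kPa, V = 18.2 L, T = 210.8 K.
Step 2 (isothermal): W = P₁V₁ ln(V₂/V₁) = (3696) ln(44.1/18.2) = 3271 J.
W_total = 5029 + 3271 = 8300 J.

W_total ≈ 8.30 kJ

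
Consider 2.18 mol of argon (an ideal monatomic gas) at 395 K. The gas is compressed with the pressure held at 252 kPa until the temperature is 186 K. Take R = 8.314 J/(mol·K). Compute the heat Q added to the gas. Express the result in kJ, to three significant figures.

Q ≈ -9.47 kJ

Isobaric: W = nRΔT = (2.18)(8.314)(-209) = -3788 J.
ΔU = nCᵥΔT with Cᵥ = 3R/2: ΔU = (2.18)(12.47)(-209) = -5682 J.
Q = ΔU + W = -5682 − 3788 = -9470 J.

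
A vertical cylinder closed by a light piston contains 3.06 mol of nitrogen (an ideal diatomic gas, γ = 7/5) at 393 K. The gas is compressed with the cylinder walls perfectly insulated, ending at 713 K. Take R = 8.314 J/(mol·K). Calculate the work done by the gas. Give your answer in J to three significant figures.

W ≈ -20400 J

Adiabatic ⇒ Q = 0, so W_by = −ΔU = nCᵥ(T₁ − T₂).
Cᵥ = 5R/2 = 20.79 J/(mol·K).
W = (3.06)(20.79)(393 − 713) = -20353 J.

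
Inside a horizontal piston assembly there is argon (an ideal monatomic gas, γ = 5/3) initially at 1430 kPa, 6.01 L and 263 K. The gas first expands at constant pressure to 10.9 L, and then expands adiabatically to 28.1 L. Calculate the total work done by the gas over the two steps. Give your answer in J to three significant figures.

Step 1 (isobaric): W = PΔV = (1430 kPa)(10.9 − 6.01 L) = 6993 J.
After step 1: P = 1430 kPa, V = 10.9 L, T = 477 K.
Step 2 (adiabatic): W = (P₁V₁ − P₂V₂)/(γ−1) = (15587 − 8290)/0.667 = 10945 J.
W_total = 6993 + 10945 = 17938 J.

W_total ≈ 17900 J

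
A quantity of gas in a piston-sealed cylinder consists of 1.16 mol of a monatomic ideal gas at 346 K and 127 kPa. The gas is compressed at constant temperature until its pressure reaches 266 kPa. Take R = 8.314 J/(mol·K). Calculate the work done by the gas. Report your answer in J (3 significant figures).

Isothermal process: W = nRT ln(V₂/V₁) = nRT ln(P₁/P₂).
W = (1.16)(8.314)(346) × ln(127/266)
  = 3337 × ln(0.4774) = 3337 × -0.7393
W_by_gas = -2467 J.

W ≈ -2470 J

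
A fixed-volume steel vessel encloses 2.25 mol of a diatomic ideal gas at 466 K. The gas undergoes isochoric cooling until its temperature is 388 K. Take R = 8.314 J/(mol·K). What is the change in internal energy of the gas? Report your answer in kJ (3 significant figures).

Constant volume ⇒ W = 0, so Q = ΔU = nCᵥΔT with Cᵥ = 5R/2 = 20.79 J/(mol·K).
ΔU = (2.25)(20.79)(388 − 466) = -3648 J.

ΔU ≈ -3.65 kJ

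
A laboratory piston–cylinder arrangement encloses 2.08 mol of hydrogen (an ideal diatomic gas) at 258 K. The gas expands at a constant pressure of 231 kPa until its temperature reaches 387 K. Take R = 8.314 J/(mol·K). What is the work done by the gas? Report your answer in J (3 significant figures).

W ≈ 2230 J

Isobaric: W = P ΔV = nR ΔT.
W = (2.08)(8.314)(387 − 258) = 2231 J.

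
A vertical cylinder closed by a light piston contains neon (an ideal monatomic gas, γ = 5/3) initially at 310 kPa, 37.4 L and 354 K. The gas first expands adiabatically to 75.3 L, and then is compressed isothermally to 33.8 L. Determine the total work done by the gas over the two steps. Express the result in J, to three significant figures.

W_total ≈ 659 J

Step 1 (adiabatic): W = (P₁V₁ − P₂V₂)/(γ−1) = (11594 − 7271)/0.667 = 6484 J.
After step 1: P = 96.57 kPa, V = 75.3 L, T = 222 K.
Step 2 (isothermal): W = P₁V₁ ln(V₂/V₁) = (7271) ln(33.8/75.3) = -5825 J.
W_total = 6484 − 5825 = 659.4 J.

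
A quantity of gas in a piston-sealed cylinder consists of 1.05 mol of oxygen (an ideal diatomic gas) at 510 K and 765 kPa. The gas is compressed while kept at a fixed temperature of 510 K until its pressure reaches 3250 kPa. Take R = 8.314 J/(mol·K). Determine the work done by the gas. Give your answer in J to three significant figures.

Isothermal process: W = nRT ln(V₂/V₁) = nRT ln(P₁/P₂).
W = (1.05)(8.314)(510) × ln(765/3250)
  = 4452 × ln(0.2354) = 4452 × -1.447
W_by_gas = -6440 J.

W ≈ -6440 J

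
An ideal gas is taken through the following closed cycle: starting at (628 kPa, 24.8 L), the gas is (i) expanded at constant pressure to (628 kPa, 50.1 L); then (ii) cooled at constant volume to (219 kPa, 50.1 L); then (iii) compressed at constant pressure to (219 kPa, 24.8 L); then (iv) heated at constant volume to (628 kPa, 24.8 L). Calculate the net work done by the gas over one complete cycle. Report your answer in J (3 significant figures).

Constant-volume legs do no work.
W(i) = (628)(50.1 − 24.8) = 15888 J; W(iii) = (219)(24.8 − 50.1) = -5541 J.
W_net = 15888 − 5541 = 10348 J (the clockwise enclosed area).

W_net ≈ 10300 J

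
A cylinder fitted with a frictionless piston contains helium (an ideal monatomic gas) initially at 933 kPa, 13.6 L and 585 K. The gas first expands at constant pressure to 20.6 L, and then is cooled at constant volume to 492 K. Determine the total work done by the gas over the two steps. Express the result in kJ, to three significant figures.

W_total ≈ 6.53 kJ

Step 1 (isobaric): W = PΔV = (933 kPa)(20.6 − 13.6 L) = 6531 J.
Step 2 (isochoric): W = 0 (constant volume).
W_total = 6531 + 0 = 6531 J.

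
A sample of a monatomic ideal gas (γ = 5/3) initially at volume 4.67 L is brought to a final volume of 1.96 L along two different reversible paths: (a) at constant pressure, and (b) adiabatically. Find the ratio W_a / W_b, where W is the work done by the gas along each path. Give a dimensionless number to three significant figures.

Path (a) isobaric: W = P₁(V₂ − V₁) → W_a/(P₁V₁) = -0.5803.
Path (b) adiabatic: W = P₁V₁(1 − (V₁/V₂)^(γ−1))/(γ−1) → W_b/(P₁V₁) = -1.176.
W_a / W_b = -0.5803 / -1.176 = 0.4935.

W_a / W_b ≈ 0.494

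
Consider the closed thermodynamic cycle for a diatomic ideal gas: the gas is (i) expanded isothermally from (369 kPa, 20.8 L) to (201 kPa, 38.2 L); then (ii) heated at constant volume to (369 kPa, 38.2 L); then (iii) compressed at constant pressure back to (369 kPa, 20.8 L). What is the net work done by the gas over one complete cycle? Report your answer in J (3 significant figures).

Leg (i): W = PᵢVᵢ ln(V_f/Vᵢ) = (7675) ln(38.2/20.8) = 4666 J.
Leg (ii): W = 0.
Leg (iii): W = PΔV = (369)(20.8 − 38.2) = -6421 J.
W_net = 4666 − 6421 = -1755 J.

W_net ≈ -1750 J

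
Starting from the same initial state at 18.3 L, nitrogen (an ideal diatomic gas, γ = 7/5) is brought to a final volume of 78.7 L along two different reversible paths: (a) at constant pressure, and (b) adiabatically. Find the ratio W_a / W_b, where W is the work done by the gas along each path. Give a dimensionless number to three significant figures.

Path (a) isobaric: W = P₁(V₂ − V₁) → W_a/(P₁V₁) = 3.301.
Path (b) adiabatic: W = P₁V₁(1 − (V₁/V₂)^(γ−1))/(γ−1) → W_b/(P₁V₁) = 1.105.
W_a / W_b = 3.301 / 1.105 = 2.987.

W_a / W_b ≈ 2.99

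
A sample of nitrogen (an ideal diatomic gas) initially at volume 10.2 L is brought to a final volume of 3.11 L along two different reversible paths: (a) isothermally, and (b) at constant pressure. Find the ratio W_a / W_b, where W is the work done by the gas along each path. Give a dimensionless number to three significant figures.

Path (a) isothermal: W = P₁V₁ ln(V₂/V₁) → W_a/(P₁V₁) = -1.188.
Path (b) isobaric: W = P₁(V₂ − V₁) → W_b/(P₁V₁) = -0.6951.
W_a / W_b = -1.188 / -0.6951 = 1.709.

W_a / W_b ≈ 1.71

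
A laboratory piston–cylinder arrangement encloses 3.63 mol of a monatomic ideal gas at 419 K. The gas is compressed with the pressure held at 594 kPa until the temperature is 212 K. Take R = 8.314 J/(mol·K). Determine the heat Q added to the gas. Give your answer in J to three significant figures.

Q ≈ -15600 J

Isobaric: W = nRΔT = (3.63)(8.314)(-207) = -6247 J.
ΔU = nCᵥΔT with Cᵥ = 3R/2: ΔU = (3.63)(12.47)(-207) = -9371 J.
Q = ΔU + W = -9371 − 6247 = -15618 J.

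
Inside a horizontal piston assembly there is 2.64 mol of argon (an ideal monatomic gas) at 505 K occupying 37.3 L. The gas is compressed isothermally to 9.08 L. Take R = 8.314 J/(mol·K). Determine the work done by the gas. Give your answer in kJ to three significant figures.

Isothermal: W = nRT ln(V₂/V₁).
W = (2.64)(8.314)(505) × ln(9.08/37.3)
  = 11084 × -1.413
W_by_gas = -15661 J.

W ≈ -15.7 kJ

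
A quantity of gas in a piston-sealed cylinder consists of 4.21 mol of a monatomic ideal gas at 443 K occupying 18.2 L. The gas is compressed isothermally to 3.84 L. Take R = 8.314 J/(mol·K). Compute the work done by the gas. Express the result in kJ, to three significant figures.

W ≈ -24.1 kJ

Isothermal: W = nRT ln(V₂/V₁).
W = (4.21)(8.314)(443) × ln(3.84/18.2)
  = 15506 × -1.556
W_by_gas = -24126 J.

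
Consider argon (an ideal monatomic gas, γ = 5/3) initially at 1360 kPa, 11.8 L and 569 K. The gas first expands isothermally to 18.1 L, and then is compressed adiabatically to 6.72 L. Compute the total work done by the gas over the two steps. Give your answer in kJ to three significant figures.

W_total ≈ -15.7 kJ

Step 1 (isothermal): W = P₁V₁ ln(V₂/V₁) = (16048) ln(18.1/11.8) = 6866 J.
After step 1: P = 886.6 kPa, V = 18.1 L, T = 569 K.
Step 2 (adiabatic): W = (P₁V₁ − P₂V₂)/(γ−1) = (16048 − 31067)/0.667 = -22528 J.
W_total = 6866 − 22528 = -15662 J.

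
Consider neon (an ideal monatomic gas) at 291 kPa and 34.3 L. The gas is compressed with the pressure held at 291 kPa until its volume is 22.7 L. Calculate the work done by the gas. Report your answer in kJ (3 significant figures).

W ≈ -3.38 kJ

Isobaric: W = P ΔV.
W = (291 kPa)(22.7 − 34.3 L) = (291)(-11.6) = -3376 J.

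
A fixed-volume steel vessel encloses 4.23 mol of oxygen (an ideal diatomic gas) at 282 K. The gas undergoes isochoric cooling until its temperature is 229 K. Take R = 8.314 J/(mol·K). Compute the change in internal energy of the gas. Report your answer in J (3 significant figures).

ΔU ≈ -4660 J

Constant volume ⇒ W = 0, so Q = ΔU = nCᵥΔT with Cᵥ = 5R/2 = 20.79 J/(mol·K).
ΔU = (4.23)(20.79)(229 − 282) = -4660 J.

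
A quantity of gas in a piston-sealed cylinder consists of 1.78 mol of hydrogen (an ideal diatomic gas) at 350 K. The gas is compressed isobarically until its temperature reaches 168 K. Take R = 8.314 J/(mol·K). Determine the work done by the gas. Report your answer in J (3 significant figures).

W ≈ -2690 J

Isobaric: W = P ΔV = nR ΔT.
W = (1.78)(8.314)(168 − 350) = -2693 J.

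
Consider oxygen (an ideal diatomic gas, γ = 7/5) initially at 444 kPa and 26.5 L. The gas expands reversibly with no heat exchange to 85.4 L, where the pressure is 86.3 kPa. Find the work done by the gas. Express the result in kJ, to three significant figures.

W ≈ 11.0 kJ

Adiabatic: W = (P₁V₁ − P₂V₂)/(γ − 1) with γ = 7/5.
P₁V₁ = 11766 J, P₂V₂ = 7370 J.
W = (11766 − 7370) / 0.4 = 10990 J.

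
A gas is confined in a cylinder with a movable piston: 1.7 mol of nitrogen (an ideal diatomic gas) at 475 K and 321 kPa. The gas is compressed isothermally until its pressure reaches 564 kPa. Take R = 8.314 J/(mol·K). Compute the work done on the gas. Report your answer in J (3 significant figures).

W ≈ 3780 J

Isothermal process: W = nRT ln(V₂/V₁) = nRT ln(P₁/P₂).
W = (1.7)(8.314)(475) × ln(321/564)
  = 6714 × ln(0.5691) = 6714 × -0.5636
W_by_gas = -3784 J; work on gas = −W_by = 3784 J.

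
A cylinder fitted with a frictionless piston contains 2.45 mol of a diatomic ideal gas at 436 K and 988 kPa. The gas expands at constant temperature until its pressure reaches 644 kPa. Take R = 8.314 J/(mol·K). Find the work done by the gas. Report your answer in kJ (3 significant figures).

W ≈ 3.80 kJ

Isothermal process: W = nRT ln(V₂/V₁) = nRT ln(P₁/P₂).
W = (2.45)(8.314)(436) × ln(988/644)
  = 8881 × ln(1.534) = 8881 × 0.428
W_by_gas = 3801 J.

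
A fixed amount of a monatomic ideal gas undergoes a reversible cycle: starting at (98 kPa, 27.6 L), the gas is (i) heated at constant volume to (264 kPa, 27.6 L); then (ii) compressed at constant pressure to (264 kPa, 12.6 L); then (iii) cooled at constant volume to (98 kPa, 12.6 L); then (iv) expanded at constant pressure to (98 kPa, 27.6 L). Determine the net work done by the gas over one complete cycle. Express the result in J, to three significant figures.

Constant-volume legs do no work.
W(ii) = (264)(12.6 − 27.6) = -3960 J; W(iv) = (98)(27.6 − 12.6) = 1470 J.
W_net = -3960 + 1470 = -2490 J (the counter-clockwise enclosed area).

W_net ≈ -2490 J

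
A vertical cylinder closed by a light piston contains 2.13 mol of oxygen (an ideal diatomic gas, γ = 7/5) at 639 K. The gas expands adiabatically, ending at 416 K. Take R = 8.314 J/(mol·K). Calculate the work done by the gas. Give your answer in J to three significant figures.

Adiabatic ⇒ Q = 0, so W_by = −ΔU = nCᵥ(T₁ − T₂).
Cᵥ = 5R/2 = 20.79 J/(mol·K).
W = (2.13)(20.79)(639 − 416) = 9873 J.

W ≈ 9870 J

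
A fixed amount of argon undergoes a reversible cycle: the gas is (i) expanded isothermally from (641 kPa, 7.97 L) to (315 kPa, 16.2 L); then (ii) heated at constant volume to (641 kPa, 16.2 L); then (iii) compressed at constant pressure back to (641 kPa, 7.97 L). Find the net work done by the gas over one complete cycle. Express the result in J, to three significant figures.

W_net ≈ -1650 J

Leg (i): W = PᵢVᵢ ln(V_f/Vᵢ) = (5109) ln(16.2/7.97) = 3624 J.
Leg (ii): W = 0.
Leg (iii): W = PΔV = (641)(7.97 − 16.2) = -5275 J.
W_net = 3624 − 5275 = -1652 J.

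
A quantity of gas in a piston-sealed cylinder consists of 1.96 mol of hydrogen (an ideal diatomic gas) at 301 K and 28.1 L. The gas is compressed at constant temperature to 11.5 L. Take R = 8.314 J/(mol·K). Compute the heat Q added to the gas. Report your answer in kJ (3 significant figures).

Isothermal ⇒ ΔU = 0, so Q = W = nRT ln(V₂/V₁).
Q = (1.96)(8.314)(301) ln(11.5/28.1) = 4905 × -0.8934 = -4382 J.

Q ≈ -4.38 kJ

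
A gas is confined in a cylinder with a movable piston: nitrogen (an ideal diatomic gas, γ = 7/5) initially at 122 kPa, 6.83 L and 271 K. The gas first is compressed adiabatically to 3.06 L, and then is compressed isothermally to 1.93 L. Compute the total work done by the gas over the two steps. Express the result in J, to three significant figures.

W_total ≈ -1320 J

Step 1 (adiabatic): W = (P₁V₁ − P₂V₂)/(γ−1) = (833.3 − 1149)/0.4 = -789 J.
After step 1: P = 375.4 kPa, V = 3.06 L, T = 373.6 K.
Step 2 (isothermal): W = P₁V₁ ln(V₂/V₁) = (1149) ln(1.93/3.06) = -529.5 J.
W_total = -789 − 529.5 = -1318 J.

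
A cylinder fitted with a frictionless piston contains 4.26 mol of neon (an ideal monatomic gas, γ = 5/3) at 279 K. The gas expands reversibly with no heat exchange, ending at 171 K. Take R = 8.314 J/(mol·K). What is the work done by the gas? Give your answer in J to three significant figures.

W ≈ 5740 J

Adiabatic ⇒ Q = 0, so W_by = −ΔU = nCᵥ(T₁ − T₂).
Cᵥ = 3R/2 = 12.47 J/(mol·K).
W = (4.26)(12.47)(279 − 171) = 5738 J.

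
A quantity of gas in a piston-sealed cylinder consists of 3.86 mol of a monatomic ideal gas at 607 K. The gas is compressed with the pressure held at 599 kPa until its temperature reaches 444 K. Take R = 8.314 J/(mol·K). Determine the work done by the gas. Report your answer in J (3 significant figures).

Isobaric: W = P ΔV = nR ΔT.
W = (3.86)(8.314)(444 − 607) = -5231 J.

W ≈ -5230 J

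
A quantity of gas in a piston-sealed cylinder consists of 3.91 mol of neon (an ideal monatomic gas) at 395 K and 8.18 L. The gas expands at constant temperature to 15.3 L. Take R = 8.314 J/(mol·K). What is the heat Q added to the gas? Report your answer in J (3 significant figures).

Isothermal ⇒ ΔU = 0, so Q = W = nRT ln(V₂/V₁).
Q = (3.91)(8.314)(395) ln(15.3/8.18) = 12841 × 0.6262 = 8040 J.

Q ≈ 8040 J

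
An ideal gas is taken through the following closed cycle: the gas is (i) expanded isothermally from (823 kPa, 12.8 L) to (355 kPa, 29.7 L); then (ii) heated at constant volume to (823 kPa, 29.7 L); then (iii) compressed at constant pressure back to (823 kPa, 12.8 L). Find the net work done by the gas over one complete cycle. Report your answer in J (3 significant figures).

W_net ≈ -5040 J

Leg (i): W = PᵢVᵢ ln(V_f/Vᵢ) = (10534) ln(29.7/12.8) = 8867 J.
Leg (ii): W = 0.
Leg (iii): W = PΔV = (823)(12.8 − 29.7) = -13909 J.
W_net = 8867 − 13909 = -5042 J.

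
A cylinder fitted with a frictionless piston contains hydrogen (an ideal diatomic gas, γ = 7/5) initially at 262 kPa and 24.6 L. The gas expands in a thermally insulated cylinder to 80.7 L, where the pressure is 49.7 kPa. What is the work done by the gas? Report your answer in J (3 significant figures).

Adiabatic: W = (P₁V₁ − P₂V₂)/(γ − 1) with γ = 7/5.
P₁V₁ = 6445 J, P₂V₂ = 4011 J.
W = (6445 − 4011) / 0.4 = 6086 J.

W ≈ 6090 J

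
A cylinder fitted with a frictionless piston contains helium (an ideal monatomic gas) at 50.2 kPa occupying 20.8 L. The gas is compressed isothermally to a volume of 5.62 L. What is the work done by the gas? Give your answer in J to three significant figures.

W ≈ -1370 J

Isothermal: W = nRT ln(V₂/V₁) = P₁V₁ ln(V₂/V₁).
P₁V₁ = (50.2 kPa)(20.8 L) = 1044 J.
W = 1044 × ln(5.62/20.8) = 1044 × -1.309
W_by_gas = -1366 J.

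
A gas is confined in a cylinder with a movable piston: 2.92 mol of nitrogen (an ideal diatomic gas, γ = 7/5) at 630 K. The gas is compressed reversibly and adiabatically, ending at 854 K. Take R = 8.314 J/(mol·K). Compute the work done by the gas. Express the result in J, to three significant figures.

Adiabatic ⇒ Q = 0, so W_by = −ΔU = nCᵥ(T₁ − T₂).
Cᵥ = 5R/2 = 20.79 J/(mol·K).
W = (2.92)(20.79)(630 − 854) = -13595 J.

W ≈ -13600 J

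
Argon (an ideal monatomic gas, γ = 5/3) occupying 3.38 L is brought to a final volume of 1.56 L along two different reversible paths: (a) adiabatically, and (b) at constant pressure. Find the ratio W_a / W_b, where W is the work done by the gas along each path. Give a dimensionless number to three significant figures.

Path (a) adiabatic: W = P₁V₁(1 − (V₁/V₂)^(γ−1))/(γ−1) → W_a/(P₁V₁) = -1.012.
Path (b) isobaric: W = P₁(V₂ − V₁) → W_b/(P₁V₁) = -0.5385.
W_a / W_b = -1.012 / -0.5385 = 1.879.

W_a / W_b ≈ 1.88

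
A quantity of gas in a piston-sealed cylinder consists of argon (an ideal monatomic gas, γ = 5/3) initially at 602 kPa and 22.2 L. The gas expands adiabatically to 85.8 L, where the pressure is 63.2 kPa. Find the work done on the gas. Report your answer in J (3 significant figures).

Adiabatic: W = (P₁V₁ − P₂V₂)/(γ − 1) with γ = 5/3.
P₁V₁ = 13364 J, P₂V₂ = 5423 J.
W = (13364 − 5423) / 0.6667 = 11913 J.
Work on gas = −W_by = -11913 J.

W ≈ -11900 J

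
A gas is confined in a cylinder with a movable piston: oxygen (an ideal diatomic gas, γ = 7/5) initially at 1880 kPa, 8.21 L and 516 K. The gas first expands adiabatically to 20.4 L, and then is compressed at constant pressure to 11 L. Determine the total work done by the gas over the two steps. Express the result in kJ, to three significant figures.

W_total ≈ 6.83 kJ

Step 1 (adiabatic): W = (P₁V₁ − P₂V₂)/(γ−1) = (15435 − 10725)/0.4 = 11775 J.
After step 1: P = 525.7 kPa, V = 20.4 L, T = 358.5 K.
Step 2 (isobaric): W = PΔV = (525.7 kPa)(11 − 20.4 L) = -4942 J.
W_total = 11775 − 4942 = 6833 J.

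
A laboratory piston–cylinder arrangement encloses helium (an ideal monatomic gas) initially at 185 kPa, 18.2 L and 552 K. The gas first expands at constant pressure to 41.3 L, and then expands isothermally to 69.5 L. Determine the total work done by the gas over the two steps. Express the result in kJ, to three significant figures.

W_total ≈ 8.25 kJ

Step 1 (isobaric): W = PΔV = (185 kPa)(41.3 − 18.2 L) = 4274 J.
After step 1: P = 185 kPa, V = 41.3 L, T = 1253 K.
Step 2 (isothermal): W = P₁V₁ ln(V₂/V₁) = (7640) ln(69.5/41.3) = 3977 J.
W_total = 4274 + 3977 = 8250 J.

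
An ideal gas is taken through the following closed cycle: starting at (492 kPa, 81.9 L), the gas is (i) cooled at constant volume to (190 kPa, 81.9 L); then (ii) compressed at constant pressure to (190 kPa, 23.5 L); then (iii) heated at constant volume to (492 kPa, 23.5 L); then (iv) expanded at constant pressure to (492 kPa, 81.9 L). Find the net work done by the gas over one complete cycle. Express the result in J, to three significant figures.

Constant-volume legs do no work.
W(ii) = (190)(23.5 − 81.9) = -11096 J; W(iv) = (492)(81.9 − 23.5) = 28733 J.
W_net = -11096 + 28733 = 17637 J (the clockwise enclosed area).

W_net ≈ 17600 J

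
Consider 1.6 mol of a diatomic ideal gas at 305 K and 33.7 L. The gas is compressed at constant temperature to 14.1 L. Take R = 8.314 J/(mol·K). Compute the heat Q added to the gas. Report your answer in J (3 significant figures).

Isothermal ⇒ ΔU = 0, so Q = W = nRT ln(V₂/V₁).
Q = (1.6)(8.314)(305) ln(14.1/33.7) = 4057 × -0.8713 = -3535 J.

Q ≈ -3540 J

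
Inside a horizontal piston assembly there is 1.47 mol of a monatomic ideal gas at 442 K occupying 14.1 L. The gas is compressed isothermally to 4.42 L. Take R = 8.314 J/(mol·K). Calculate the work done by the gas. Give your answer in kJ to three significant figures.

W ≈ -6.27 kJ

Isothermal: W = nRT ln(V₂/V₁).
W = (1.47)(8.314)(442) × ln(4.42/14.1)
  = 5402 × -1.16
W_by_gas = -6266 J.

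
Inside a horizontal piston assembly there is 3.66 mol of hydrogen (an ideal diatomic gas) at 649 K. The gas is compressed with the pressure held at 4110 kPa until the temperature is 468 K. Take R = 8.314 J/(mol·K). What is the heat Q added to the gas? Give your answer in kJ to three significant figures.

Isobaric: W = nRΔT = (3.66)(8.314)(-181) = -5508 J.
ΔU = nCᵥΔT with Cᵥ = 5R/2: ΔU = (3.66)(20.79)(-181) = -13769 J.
Q = ΔU + W = -13769 − 5508 = -19277 J.

Q ≈ -19.3 kJ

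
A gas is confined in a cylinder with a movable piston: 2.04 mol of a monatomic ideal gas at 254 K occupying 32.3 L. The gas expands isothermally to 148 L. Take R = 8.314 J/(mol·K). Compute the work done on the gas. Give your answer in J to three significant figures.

Isothermal: W = nRT ln(V₂/V₁).
W = (2.04)(8.314)(254) × ln(148/32.3)
  = 4308 × 1.522
W_by_gas = 6557 J; work on gas = −W_by = -6557 J.

W ≈ -6560 J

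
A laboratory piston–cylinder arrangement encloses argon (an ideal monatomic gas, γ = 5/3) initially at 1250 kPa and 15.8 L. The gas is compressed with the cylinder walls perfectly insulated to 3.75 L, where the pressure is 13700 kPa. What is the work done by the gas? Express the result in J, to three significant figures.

Adiabatic: W = (P₁V₁ − P₂V₂)/(γ − 1) with γ = 5/3.
P₁V₁ = 19750 J, P₂V₂ = 51375 J.
W = (19750 − 51375) / 0.6667 = -47437 J.

W ≈ -47400 J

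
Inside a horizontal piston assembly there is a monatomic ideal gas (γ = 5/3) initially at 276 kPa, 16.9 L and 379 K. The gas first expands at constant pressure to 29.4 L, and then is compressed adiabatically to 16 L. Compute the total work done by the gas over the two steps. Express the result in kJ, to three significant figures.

Step 1 (isobaric): W = PΔV = (276 kPa)(29.4 − 16.9 L) = 3450 J.
After step 1: P = 276 kPa, V = 29.4 L, T = 659.3 K.
Step 2 (adiabatic): W = (P₁V₁ − P₂V₂)/(γ−1) = (8114 − 12173)/0.667 = -6088 J.
W_total = 3450 − 6088 = -2638 J.

W_total ≈ -2.64 kJ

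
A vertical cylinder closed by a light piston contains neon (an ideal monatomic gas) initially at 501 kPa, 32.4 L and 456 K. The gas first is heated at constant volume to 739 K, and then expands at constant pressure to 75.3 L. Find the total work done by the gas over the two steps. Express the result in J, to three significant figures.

W_total ≈ 34800 J

Step 1 (isochoric): W = 0 (constant volume).
After step 1: P = 811.9 kPa (V unchanged).
Step 2 (isobaric): W = PΔV = (811.9 kPa)(75.3 − 32.4 L) = 34832 J.
W_total = 0 + 34832 = 34832 J.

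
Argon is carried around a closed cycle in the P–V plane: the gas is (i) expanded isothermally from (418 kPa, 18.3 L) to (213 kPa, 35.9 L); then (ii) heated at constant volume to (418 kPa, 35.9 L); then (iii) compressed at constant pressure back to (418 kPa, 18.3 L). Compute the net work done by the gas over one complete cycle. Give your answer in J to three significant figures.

W_net ≈ -2200 J

Leg (i): W = PᵢVᵢ ln(V_f/Vᵢ) = (7649) ln(35.9/18.3) = 5154 J.
Leg (ii): W = 0.
Leg (iii): W = PΔV = (418)(18.3 − 35.9) = -7357 J.
W_net = 5154 − 7357 = -2202 J.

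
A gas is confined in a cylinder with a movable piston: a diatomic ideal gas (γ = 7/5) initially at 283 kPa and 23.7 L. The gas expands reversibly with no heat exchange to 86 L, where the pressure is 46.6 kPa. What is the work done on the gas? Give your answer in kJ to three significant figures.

Adiabatic: W = (P₁V₁ − P₂V₂)/(γ − 1) with γ = 7/5.
P₁V₁ = 6707 J, P₂V₂ = 4008 J.
W = (6707 − 4008) / 0.4 = 6749 J.
Work on gas = −W_by = -6749 J.

W ≈ -6.75 kJ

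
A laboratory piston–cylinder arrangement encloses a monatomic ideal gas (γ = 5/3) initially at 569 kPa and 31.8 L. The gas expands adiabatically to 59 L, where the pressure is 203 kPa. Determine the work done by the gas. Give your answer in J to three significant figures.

Adiabatic: W = (P₁V₁ − P₂V₂)/(γ − 1) with γ = 5/3.
P₁V₁ = 18094 J, P₂V₂ = 11977 J.
W = (18094 − 11977) / 0.6667 = 9176 J.

W ≈ 9180 J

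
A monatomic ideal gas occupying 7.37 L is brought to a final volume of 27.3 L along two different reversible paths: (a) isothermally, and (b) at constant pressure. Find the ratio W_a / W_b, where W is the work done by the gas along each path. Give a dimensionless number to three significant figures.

Path (a) isothermal: W = P₁V₁ ln(V₂/V₁) → W_a/(P₁V₁) = 1.309.
Path (b) isobaric: W = P₁(V₂ − V₁) → W_b/(P₁V₁) = 2.704.
W_a / W_b = 1.309 / 2.704 = 0.4842.

W_a / W_b ≈ 0.484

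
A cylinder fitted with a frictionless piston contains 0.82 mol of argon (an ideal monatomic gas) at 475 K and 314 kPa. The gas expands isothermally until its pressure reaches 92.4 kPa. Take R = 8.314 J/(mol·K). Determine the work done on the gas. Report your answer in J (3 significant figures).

Isothermal process: W = nRT ln(V₂/V₁) = nRT ln(P₁/P₂).
W = (0.82)(8.314)(475) × ln(314/92.4)
  = 3238 × ln(3.398) = 3238 × 1.223
W_by_gas = 3961 J; work on gas = −W_by = -3961 J.

W ≈ -3960 J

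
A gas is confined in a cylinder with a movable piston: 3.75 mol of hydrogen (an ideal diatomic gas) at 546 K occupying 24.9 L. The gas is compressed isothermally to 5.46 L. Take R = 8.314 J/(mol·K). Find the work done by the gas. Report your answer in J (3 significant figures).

W ≈ -25800 J

Isothermal: W = nRT ln(V₂/V₁).
W = (3.75)(8.314)(546) × ln(5.46/24.9)
  = 17023 × -1.517
W_by_gas = -25831 J.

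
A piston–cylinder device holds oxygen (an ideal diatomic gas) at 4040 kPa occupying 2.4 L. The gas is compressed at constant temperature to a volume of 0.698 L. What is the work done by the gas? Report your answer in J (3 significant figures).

W ≈ -12000 J

Isothermal: W = nRT ln(V₂/V₁) = P₁V₁ ln(V₂/V₁).
P₁V₁ = (4040 kPa)(2.4 L) = 9696 J.
W = 9696 × ln(0.698/2.4) = 9696 × -1.235
W_by_gas = -11975 J.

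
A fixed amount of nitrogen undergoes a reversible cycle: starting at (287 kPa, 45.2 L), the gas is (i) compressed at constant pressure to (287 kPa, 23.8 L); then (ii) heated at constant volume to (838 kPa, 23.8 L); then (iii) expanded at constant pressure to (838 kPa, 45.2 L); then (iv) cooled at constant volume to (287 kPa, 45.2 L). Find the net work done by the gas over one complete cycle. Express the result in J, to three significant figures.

W_net ≈ 11800 J

Constant-volume legs do no work.
W(i) = (287)(23.8 − 45.2) = -6142 J; W(iii) = (838)(45.2 − 23.8) = 17933 J.
W_net = -6142 + 17933 = 11791 J (the clockwise enclosed area).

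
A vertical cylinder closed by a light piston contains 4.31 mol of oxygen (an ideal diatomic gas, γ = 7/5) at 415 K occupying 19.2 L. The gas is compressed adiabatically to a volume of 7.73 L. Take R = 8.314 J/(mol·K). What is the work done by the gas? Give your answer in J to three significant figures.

W ≈ -16300 J

Adiabatic: TV^(γ−1) = const with γ = 7/5.
T₂ = T₁ (V₁/V₂)^(γ−1) = 415 × (19.2/7.73)^0.4 = 415 × 1.439 = 597.2 K.
W_by = nCᵥ(T₁ − T₂) = (4.31)(20.79)(415 − 597.2) = -16319 J.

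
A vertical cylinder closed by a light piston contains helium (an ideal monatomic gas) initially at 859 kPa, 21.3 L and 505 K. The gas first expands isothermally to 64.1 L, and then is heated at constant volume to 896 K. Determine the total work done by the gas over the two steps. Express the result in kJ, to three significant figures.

W_total ≈ 20.2 kJ

Step 1 (isothermal): W = P₁V₁ ln(V₂/V₁) = (18297) ln(64.1/21.3) = 20158 J.
Step 2 (isochoric): W = 0 (constant volume).
W_total = 20158 + 0 = 20158 J.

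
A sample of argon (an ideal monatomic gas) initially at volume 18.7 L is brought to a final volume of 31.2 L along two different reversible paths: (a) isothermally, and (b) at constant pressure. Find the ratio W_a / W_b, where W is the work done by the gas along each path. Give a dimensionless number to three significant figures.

W_a / W_b ≈ 0.766

Path (a) isothermal: W = P₁V₁ ln(V₂/V₁) → W_a/(P₁V₁) = 0.5119.
Path (b) isobaric: W = P₁(V₂ − V₁) → W_b/(P₁V₁) = 0.6684.
W_a / W_b = 0.5119 / 0.6684 = 0.7658.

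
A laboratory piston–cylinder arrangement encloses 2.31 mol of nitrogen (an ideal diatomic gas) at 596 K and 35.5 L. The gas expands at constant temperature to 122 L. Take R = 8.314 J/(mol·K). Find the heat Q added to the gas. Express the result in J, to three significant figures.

Q ≈ 14100 J

Isothermal ⇒ ΔU = 0, so Q = W = nRT ln(V₂/V₁).
Q = (2.31)(8.314)(596) ln(122/35.5) = 11446 × 1.234 = 14130 J.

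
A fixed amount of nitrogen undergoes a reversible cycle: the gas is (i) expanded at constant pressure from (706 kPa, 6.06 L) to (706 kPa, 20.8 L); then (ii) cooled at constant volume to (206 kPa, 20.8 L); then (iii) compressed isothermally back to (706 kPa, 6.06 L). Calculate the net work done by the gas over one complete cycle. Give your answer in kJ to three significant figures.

Leg (i): W = PΔV = (706)(20.8 − 6.06) = 10406 J.
Leg (ii): W = 0.
Leg (iii): W = PᵢVᵢ ln(V_f/Vᵢ) = (4285) ln(6.06/20.8) = -5284 J.
W_net = 10406 − 5284 = 5122 J.

W_net ≈ 5.12 kJ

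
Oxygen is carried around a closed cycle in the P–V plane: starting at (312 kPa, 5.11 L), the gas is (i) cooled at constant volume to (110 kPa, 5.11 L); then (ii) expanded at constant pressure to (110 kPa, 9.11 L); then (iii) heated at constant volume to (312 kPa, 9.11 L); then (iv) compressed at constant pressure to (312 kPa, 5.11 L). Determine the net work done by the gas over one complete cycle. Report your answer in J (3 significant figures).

Constant-volume legs do no work.
W(ii) = (110)(9.11 − 5.11) = 440 J; W(iv) = (312)(5.11 − 9.11) = -1248 J.
W_net = 440 − 1248 = -808 J (the counter-clockwise enclosed area).

W_net ≈ -808 J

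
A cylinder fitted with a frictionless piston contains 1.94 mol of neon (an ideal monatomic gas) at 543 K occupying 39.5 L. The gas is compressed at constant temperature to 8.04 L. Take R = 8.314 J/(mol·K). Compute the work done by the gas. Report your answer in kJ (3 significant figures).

W ≈ -13.9 kJ

Isothermal: W = nRT ln(V₂/V₁).
W = (1.94)(8.314)(543) × ln(8.04/39.5)
  = 8758 × -1.592
W_by_gas = -13942 J.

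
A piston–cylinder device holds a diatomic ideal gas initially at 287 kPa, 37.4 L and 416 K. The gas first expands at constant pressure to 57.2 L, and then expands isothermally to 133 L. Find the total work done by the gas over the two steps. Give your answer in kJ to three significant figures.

W_total ≈ 19.5 kJ

Step 1 (isobaric): W = PΔV = (287 kPa)(57.2 − 37.4 L) = 5683 J.
After step 1: P = 287 kPa, V = 57.2 L, T = 636.2 K.
Step 2 (isothermal): W = P₁V₁ ln(V₂/V₁) = (16416) ln(133/57.2) = 13852 J.
W_total = 5683 + 13852 = 19535 J.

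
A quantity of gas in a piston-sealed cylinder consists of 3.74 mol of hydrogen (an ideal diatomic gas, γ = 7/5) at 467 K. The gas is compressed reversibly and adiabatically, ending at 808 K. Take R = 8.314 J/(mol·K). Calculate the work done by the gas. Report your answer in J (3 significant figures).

Adiabatic ⇒ Q = 0, so W_by = −ΔU = nCᵥ(T₁ − T₂).
Cᵥ = 5R/2 = 20.79 J/(mol·K).
W = (3.74)(20.79)(467 − 808) = -26508 J.

W ≈ -26500 J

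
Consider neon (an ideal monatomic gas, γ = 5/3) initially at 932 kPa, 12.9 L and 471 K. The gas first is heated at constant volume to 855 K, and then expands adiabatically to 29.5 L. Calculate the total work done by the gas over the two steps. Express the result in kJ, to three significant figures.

W_total ≈ 13.9 kJ

Step 1 (isochoric): W = 0 (constant volume).
After step 1: P = 1692 kPa (V unchanged).
Step 2 (adiabatic): W = (P₁V₁ − P₂V₂)/(γ−1) = (21825 − 12574)/0.667 = 13877 J.
W_total = 0 + 13877 = 13877 J.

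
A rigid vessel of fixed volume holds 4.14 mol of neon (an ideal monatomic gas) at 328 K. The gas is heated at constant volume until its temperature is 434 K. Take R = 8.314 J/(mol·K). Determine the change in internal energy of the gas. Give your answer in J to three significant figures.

ΔU ≈ 5470 J

Constant volume ⇒ W = 0, so Q = ΔU = nCᵥΔT with Cᵥ = 3R/2 = 12.47 J/(mol·K).
ΔU = (4.14)(12.47)(434 − 328) = 5473 J.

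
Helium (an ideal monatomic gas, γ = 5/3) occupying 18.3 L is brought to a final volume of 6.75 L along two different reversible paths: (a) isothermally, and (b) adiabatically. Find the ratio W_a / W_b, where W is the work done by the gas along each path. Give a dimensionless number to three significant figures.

W_a / W_b ≈ 0.704

Path (a) isothermal: W = P₁V₁ ln(V₂/V₁) → W_a/(P₁V₁) = -0.9974.
Path (b) adiabatic: W = P₁V₁(1 − (V₁/V₂)^(γ−1))/(γ−1) → W_b/(P₁V₁) = -1.416.
W_a / W_b = -0.9974 / -1.416 = 0.7041.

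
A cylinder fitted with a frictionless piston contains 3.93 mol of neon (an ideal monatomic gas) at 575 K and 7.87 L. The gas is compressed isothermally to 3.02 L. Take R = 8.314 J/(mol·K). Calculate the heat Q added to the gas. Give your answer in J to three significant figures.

Isothermal ⇒ ΔU = 0, so Q = W = nRT ln(V₂/V₁).
Q = (3.93)(8.314)(575) ln(3.02/7.87) = 18788 × -0.9578 = -17995 J.

Q ≈ -18000 J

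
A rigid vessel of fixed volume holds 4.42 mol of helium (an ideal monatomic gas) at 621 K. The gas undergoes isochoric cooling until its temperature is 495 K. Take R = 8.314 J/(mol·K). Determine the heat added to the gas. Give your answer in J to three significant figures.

Q ≈ -6950 J

Constant volume ⇒ W = 0, so Q = ΔU = nCᵥΔT with Cᵥ = 3R/2 = 12.47 J/(mol·K).
ΔU = (4.42)(12.47)(495 − 621) = -6945 J.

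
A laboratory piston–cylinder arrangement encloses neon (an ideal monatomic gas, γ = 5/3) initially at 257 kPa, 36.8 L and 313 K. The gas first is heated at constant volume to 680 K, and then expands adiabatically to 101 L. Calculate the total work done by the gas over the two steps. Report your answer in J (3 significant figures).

Step 1 (isochoric): W = 0 (constant volume).
After step 1: P = 558.3 kPa (V unchanged).
Step 2 (adiabatic): W = (P₁V₁ − P₂V₂)/(γ−1) = (20547 − 10482)/0.667 = 15098 J.
W_total = 0 + 15098 = 15098 J.

W_total ≈ 15100 J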